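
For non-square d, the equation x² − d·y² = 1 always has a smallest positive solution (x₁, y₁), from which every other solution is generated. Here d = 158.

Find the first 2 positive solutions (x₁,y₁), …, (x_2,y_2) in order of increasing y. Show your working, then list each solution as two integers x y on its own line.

7743 616
119908097 9539376

√158 → a₀=12, period (1,1,3,12,3,1,1,24); ℓ=8 even so k=7
i=0: a=12 ⇒ p=12, q=1
i=1: a=1 ⇒ p=13, q=1
i=2: a=1 ⇒ p=25, q=2
i=3: a=3 ⇒ p=88, q=7
…
i=5: a=3 ⇒ p=3331, q=265
i=6: a=1 ⇒ p=4412, q=351
i=7: a=1 ⇒ p=7743, q=616
→ (7743, 616).  Check: 7743²=59954049, 158·616²=59954048, difference 1.
n=2: (7743,616)∘(7743,616) = (7743·7743+158·616·616, 7743·616+616·7743) = (119908097,9539376)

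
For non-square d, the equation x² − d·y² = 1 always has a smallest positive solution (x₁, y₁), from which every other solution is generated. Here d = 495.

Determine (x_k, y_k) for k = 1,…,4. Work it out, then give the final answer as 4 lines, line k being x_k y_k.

89 4
15841 712
2819609 126732
501874561 22557584

√495 = [22; 4,44, …], period ℓ=2 (even) → k=1
k=0  a_k=22  p_k/q_k = 22/1
k=1  a_k=4  p_k/q_k = 89/4
fundamental: x₁=89, y₁=4  (since 7921 − 495·16 = 1)
n=2: (89,4)∘(89,4) = (89·89+495·4·4, 89·4+4·89) = (15841,712)
n=3: (15841,712)∘(89,4) = (89·15841+495·4·712, 89·712+4·15841) = (2819609,126732)
n=4: (2819609,126732)∘(89,4) = (89·2819609+495·4·126732, 89·126732+4·2819609) = (501874561,22557584)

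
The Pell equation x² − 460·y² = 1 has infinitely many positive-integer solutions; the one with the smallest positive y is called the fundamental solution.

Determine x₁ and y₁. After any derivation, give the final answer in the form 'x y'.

√460 → a₀=21, period (2,4,3,1,2,10,2,1,3,4,2,42); ℓ=12 even so k=11
step 0: (21, 1)  from 21·(1,0) + (0,1)
…
step 5: (2252, 105)  from 2·(815,38) + (622,29)
step 6: (23335, 1088)  from 10·(2252,105) + (815,38)
…
step 10: (1135029, 52921)  from 4·(265693,12388) + (72257,3369)
step 11: (2535751, 118230)  from 2·(1135029,52921) + (265693,12388)
→ (2535751, 118230).  Check: 2535751²=6430033134001, 460·118230²=6430033134000, difference 1.

2535751 118230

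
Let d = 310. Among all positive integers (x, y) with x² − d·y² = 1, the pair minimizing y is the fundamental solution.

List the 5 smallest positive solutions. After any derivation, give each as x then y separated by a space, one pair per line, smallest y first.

d=310: √d = [17; 1,1,1,1,5,…,1,1,34] (ℓ=16, even), read p_15/q_15
i=0: a=17 ⇒ p=17, q=1
…
i=2: a=1 ⇒ p=35, q=2
i=3: a=1 ⇒ p=53, q=3
…
i=6: a=3 ⇒ p=1567, q=89
i=7: a=1 ⇒ p=2060, q=117
i=8: a=2 ⇒ p=5687, q=323
…
i=11: a=5 ⇒ p=152387, q=8655
i=12: a=1 ⇒ p=181315, q=10298
…
i=14: a=1 ⇒ p=515017, q=29251
i=15: a=1 ⇒ p=848719, q=48204
fundamental: x₁=848719, y₁=48204  (since 720323940961 − 310·2323625616 = 1)
(x_2, y_2) = (848719·848719 + 310·48204·48204, 848719·48204 + 48204·848719) = (1440647881921, 81823301352)
(x_3, y_3) = (848719·1440647881921 + 310·48204·81823301352, 848719·81823301352 + 48204·1440647881921) = (2445410459391369679, 138889981000287972)
(x_4, y_4) = (848719·2445410459391369679 + 310·48204·138889981000287972, 848719·138889981000287972 + 48204·2445410459391369679) = (4150932639366927117300481, 235757131569084991314384)
(x_5, y_5) = (848719·4150932639366927117300481 + 310·48204·235757131569084991314384, 848719·235757131569084991314384 + 48204·4150932639366927117300481) = (7045950797499272621676902497999, 400183113896225599505705060220)

848719 48204
1440647881921 81823301352
2445410459391369679 138889981000287972
4150932639366927117300481 235757131569084991314384
7045950797499272621676902497999 400183113896225599505705060220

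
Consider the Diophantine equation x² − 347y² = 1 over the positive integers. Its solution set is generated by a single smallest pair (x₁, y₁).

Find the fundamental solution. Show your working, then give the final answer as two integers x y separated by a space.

641602 34443

√347 → a₀=18, period (1,1,1,2,4,…,1,1,36); ℓ=14 even so k=13
step 0: (18, 1)  from 18·(1,0) + (0,1)
step 1: (19, 1)  from 1·(18,1) + (1,0)
step 2: (37, 2)  from 1·(19,1) + (18,1)
step 3: (56, 3)  from 1·(37,2) + (19,1)
step 4: (149, 8)  from 2·(56,3) + (37,2)
step 5: (652, 35)  from 4·(149,8) + (56,3)
step 6: (801, 43)  from 1·(652,35) + (149,8)
…
step 8: (15070, 809)  from 1·(14269,766) + (801,43)
step 9: (74549, 4002)  from 4·(15070,809) + (14269,766)
…
step 11: (238717, 12815)  from 1·(164168,8813) + (74549,4002)
step 12: (402885, 21628)  from 1·(238717,12815) + (164168,8813)
step 13: (641602, 34443)  from 1·(402885,21628) + (238717,12815)
(x₁, y₁) = (641602, 34443);  641602² − 347·34443² = 1 ✓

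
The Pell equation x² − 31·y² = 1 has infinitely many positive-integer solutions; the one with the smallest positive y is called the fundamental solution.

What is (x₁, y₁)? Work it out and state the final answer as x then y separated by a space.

d=31: √d = [5; 1,1,3,5,3,1,1,10] (ℓ=8, even), read p_7/q_7
i=0: a=5 ⇒ p=5, q=1
i=1: a=1 ⇒ p=6, q=1
i=2: a=1 ⇒ p=11, q=2
i=3: a=3 ⇒ p=39, q=7
i=4: a=5 ⇒ p=206, q=37
i=5: a=3 ⇒ p=657, q=118
i=6: a=1 ⇒ p=863, q=155
i=7: a=1 ⇒ p=1520, q=273
→ (1520, 273).  Check: 1520²=2310400, 31·273²=2310399, difference 1.

1520 273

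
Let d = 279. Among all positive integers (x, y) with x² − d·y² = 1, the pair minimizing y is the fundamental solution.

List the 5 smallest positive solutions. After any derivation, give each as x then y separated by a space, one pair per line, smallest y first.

1520 91
4620799 276640
14047227440 840985509
42703566796801 2556595670720
129818829015047600 7772049998003291

√279 = [16; 1,2,2,1,2,2,1,32, …], period ℓ=8 (even) → k=7
k=0  a_k=16  p_k/q_k = 16/1
…
k=3  a_k=2  p_k/q_k = 117/7
k=4  a_k=1  p_k/q_k = 167/10
k=5  a_k=2  p_k/q_k = 451/27
k=6  a_k=2  p_k/q_k = 1069/64
k=7  a_k=1  p_k/q_k = 1520/91
→ (1520, 91).  Check: 1520²=2310400, 279·91²=2310399, difference 1.
(1520+91√279)^2 = 4620799 + 276640√279
(1520+91√279)^3 = 14047227440 + 840985509√279
(1520+91√279)^4 = 42703566796801 + 2556595670720√279
(1520+91√279)^5 = 129818829015047600 + 7772049998003291√279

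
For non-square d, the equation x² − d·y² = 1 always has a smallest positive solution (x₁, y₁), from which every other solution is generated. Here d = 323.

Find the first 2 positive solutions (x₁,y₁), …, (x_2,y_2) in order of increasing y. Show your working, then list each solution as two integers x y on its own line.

d=323: √d = [17; 1,34] (ℓ=2, even), read p_1/q_1
i=0: a=17 ⇒ p=17, q=1
i=1: a=1 ⇒ p=18, q=1
(x₁, y₁) = (18, 1);  18² − 323·1² = 1 ✓
(x_2, y_2) = (18·18 + 323·1·1, 18·1 + 1·18) = (647, 36)

18 1
647 36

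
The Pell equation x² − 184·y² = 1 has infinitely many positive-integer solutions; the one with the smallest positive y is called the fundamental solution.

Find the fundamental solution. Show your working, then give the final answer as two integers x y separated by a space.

√184 → a₀=13, period (1,1,3,2,1,2,1,2,3,1,1,26); ℓ=12 even so k=11
k=0  a_k=13  p_k/q_k = 13/1
k=1  a_k=1  p_k/q_k = 14/1
k=2  a_k=1  p_k/q_k = 27/2
k=3  a_k=3  p_k/q_k = 95/7
k=4  a_k=2  p_k/q_k = 217/16
k=5  a_k=1  p_k/q_k = 312/23
k=6  a_k=2  p_k/q_k = 841/62
k=7  a_k=1  p_k/q_k = 1153/85
k=8  a_k=2  p_k/q_k = 3147/232
k=9  a_k=3  p_k/q_k = 10594/781
k=10  a_k=1  p_k/q_k = 13741/1013
k=11  a_k=1  p_k/q_k = 24335/1794
fundamental: x₁=24335, y₁=1794  (since 592192225 − 184·3218436 = 1)

24335 1794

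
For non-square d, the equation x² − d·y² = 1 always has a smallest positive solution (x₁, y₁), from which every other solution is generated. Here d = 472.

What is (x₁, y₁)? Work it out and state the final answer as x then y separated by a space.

√472 = [21; 1,2,1,1,1,…,2,1,42, …], period ℓ=14 (even) → k=13
k=0  a_k=21  p_k/q_k = 21/1
…
k=2  a_k=2  p_k/q_k = 65/3
k=3  a_k=1  p_k/q_k = 87/4
…
k=5  a_k=1  p_k/q_k = 239/11
k=6  a_k=4  p_k/q_k = 1108/51
k=7  a_k=5  p_k/q_k = 5779/266
k=8  a_k=4  p_k/q_k = 24224/1115
k=9  a_k=1  p_k/q_k = 30003/1381
k=10  a_k=1  p_k/q_k = 54227/2496
…
k=12  a_k=2  p_k/q_k = 222687/10250
k=13  a_k=1  p_k/q_k = 306917/14127
fundamental: x₁=306917, y₁=14127  (since 94198044889 − 472·199572129 = 1)

306917 14127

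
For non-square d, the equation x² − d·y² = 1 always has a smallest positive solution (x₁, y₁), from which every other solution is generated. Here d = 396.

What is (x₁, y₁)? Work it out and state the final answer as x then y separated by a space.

√396 = [19; 1,8,1,38, …], period ℓ=4 (even) → k=3
k=0  a_k=19  p_k/q_k = 19/1
k=1  a_k=1  p_k/q_k = 20/1
k=2  a_k=8  p_k/q_k = 179/9
k=3  a_k=1  p_k/q_k = 199/10
→ (199, 10).  Check: 199²=39601, 396·10²=39600, difference 1.

199 10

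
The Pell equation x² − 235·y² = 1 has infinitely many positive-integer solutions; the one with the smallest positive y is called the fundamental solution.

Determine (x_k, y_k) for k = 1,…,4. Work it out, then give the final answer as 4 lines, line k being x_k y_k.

46 3
4231 276
389206 25389
35802721 2335512

√235 = [15; 3,30, …], period ℓ=2 (even) → k=1
a_0=15:  p_0=15·1+0=15,  q_0=15·0+1=1
a_1=3:  p_1=3·15+1=46,  q_1=3·1+0=3
→ (46, 3).  Check: 46²=2116, 235·3²=2115, difference 1.
(46+3√235)^2 = 4231 + 276√235
(46+3√235)^3 = 389206 + 25389√235
(46+3√235)^4 = 35802721 + 2335512√235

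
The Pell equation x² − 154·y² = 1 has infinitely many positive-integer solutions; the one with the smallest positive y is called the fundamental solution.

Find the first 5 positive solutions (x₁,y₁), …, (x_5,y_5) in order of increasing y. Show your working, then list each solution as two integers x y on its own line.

21295 1716
906954049 73084440
38627172925615 3112666297884
1645131293994988801 132568457553795120
70066141772619400108975 5646090604103467862916

√154 = [12; 2,2,3,1,2,1,3,2,2,24, …], period ℓ=10 (even) → k=9
k=0  a_k=12  p_k/q_k = 12/1
k=1  a_k=2  p_k/q_k = 25/2
…
k=4  a_k=1  p_k/q_k = 273/22
…
k=6  a_k=1  p_k/q_k = 1030/83
k=7  a_k=3  p_k/q_k = 3847/310
k=8  a_k=2  p_k/q_k = 8724/703
k=9  a_k=2  p_k/q_k = 21295/1716
(x₁, y₁) = (21295, 1716);  21295² − 154·1716² = 1 ✓
(21295+1716√154)^2 = 906954049 + 73084440√154
(21295+1716√154)^3 = 38627172925615 + 3112666297884√154
(21295+1716√154)^4 = 1645131293994988801 + 132568457553795120√154
(21295+1716√154)^5 = 70066141772619400108975 + 5646090604103467862916√154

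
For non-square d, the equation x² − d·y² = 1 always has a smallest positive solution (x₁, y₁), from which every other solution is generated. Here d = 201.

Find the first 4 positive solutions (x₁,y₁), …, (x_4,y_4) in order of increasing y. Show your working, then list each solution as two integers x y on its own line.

√201 = [14; 5,1,1,1,2,…,1,5,28, …], period ℓ=14 (even) → k=13
k=0  a_k=14  p_k/q_k = 14/1
…
k=2  a_k=1  p_k/q_k = 85/6
k=3  a_k=1  p_k/q_k = 156/11
k=4  a_k=1  p_k/q_k = 241/17
k=5  a_k=2  p_k/q_k = 638/45
…
k=7  a_k=8  p_k/q_k = 7670/541
k=8  a_k=1  p_k/q_k = 8549/603
…
k=11  a_k=1  p_k/q_k = 58085/4097
k=12  a_k=1  p_k/q_k = 91402/6447
k=13  a_k=5  p_k/q_k = 515095/36332
→ (515095, 36332).  Check: 515095²=265322859025, 201·36332²=265322859024, difference 1.
(515095+36332√201)^2 = 530645718049 + 37428863080√201
(515095+36332√201)^3 = 546665912276384215 + 38558840456348868√201
(515095+36332√201)^4 = 563169756167477608732801 + 39722931849688611461840√201

515095 36332
530645718049 37428863080
546665912276384215 38558840456348868
563169756167477608732801 39722931849688611461840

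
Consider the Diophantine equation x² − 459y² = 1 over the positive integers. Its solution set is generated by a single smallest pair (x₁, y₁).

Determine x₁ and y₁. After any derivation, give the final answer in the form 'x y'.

499850 23331

d=459: √d = [21; 2,2,1,4,21,4,1,2,2,42] (ℓ=10, even), read p_9/q_9
a_0=21:  p_0=21·1+0=21,  q_0=21·0+1=1
…
a_2=2:  p_2=2·43+21=107,  q_2=2·2+1=5
a_3=1:  p_3=1·107+43=150,  q_3=1·5+2=7
a_4=4:  p_4=4·150+107=707,  q_4=4·7+5=33
…
a_8=2:  p_8=2·75692+60695=212079,  q_8=2·3533+2833=9899
a_9=2:  p_9=2·212079+75692=499850,  q_9=2·9899+3533=23331
fundamental: x₁=499850, y₁=23331  (since 249850022500 − 459·544335561 = 1)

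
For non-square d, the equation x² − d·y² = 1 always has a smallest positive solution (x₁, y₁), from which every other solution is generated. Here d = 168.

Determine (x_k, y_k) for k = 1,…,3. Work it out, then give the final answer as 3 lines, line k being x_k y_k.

13 1
337 26
8749 675

[12; 1,24] for √168; ℓ=2 ⇒ convergent index 1
step 0: (12, 1)  from 12·(1,0) + (0,1)
step 1: (13, 1)  from 1·(12,1) + (1,0)
fundamental: x₁=13, y₁=1  (since 169 − 168·1 = 1)
(x_2, y_2) = (13·13 + 168·1·1, 13·1 + 1·13) = (337, 26)
(x_3, y_3) = (13·337 + 168·1·26, 13·26 + 1·337) = (8749, 675)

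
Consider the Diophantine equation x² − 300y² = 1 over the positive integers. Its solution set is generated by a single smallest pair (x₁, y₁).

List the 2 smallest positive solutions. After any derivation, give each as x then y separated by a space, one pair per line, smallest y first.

d=300: √d = [17; 3,8,3,34] (ℓ=4, even), read p_3/q_3
i=0: a=17 ⇒ p=17, q=1
i=1: a=3 ⇒ p=52, q=3
i=2: a=8 ⇒ p=433, q=25
i=3: a=3 ⇒ p=1351, q=78
fundamental: x₁=1351, y₁=78  (since 1825201 − 300·6084 = 1)
(x_2, y_2) = (1351·1351 + 300·78·78, 1351·78 + 78·1351) = (3650401, 210756)

1351 78
3650401 210756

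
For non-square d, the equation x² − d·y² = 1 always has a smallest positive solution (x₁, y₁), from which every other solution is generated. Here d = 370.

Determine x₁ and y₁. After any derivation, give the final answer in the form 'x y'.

213859 11118

√370 = [19; 4,4,38, …], period ℓ=3 (odd) → k=5
step 0: (19, 1)  from 19·(1,0) + (0,1)
step 1: (77, 4)  from 4·(19,1) + (1,0)
…
step 3: (12503, 650)  from 38·(327,17) + (77,4)
step 4: (50339, 2617)  from 4·(12503,650) + (327,17)
step 5: (213859, 11118)  from 4·(50339,2617) + (12503,650)
→ (213859, 11118).  Check: 213859²=45735671881, 370·11118²=45735671880, difference 1.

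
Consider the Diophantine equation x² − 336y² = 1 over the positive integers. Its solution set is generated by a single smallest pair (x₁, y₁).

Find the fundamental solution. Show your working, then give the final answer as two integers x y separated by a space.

55 3

√336 = [18; 3,36, …], period ℓ=2 (even) → k=1
k=0  a_k=18  p_k/q_k = 18/1
k=1  a_k=3  p_k/q_k = 55/3
(x₁, y₁) = (55, 3);  55² − 336·3² = 1 ✓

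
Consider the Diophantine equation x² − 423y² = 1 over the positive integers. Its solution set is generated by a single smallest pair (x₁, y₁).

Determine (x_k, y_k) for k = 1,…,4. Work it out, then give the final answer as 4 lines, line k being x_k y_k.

√423 → a₀=20, period (1,1,3,4,3,1,1,40); ℓ=8 even so k=7
i=0: a=20 ⇒ p=20, q=1
i=1: a=1 ⇒ p=21, q=1
i=2: a=1 ⇒ p=41, q=2
…
i=4: a=4 ⇒ p=617, q=30
i=5: a=3 ⇒ p=1995, q=97
i=6: a=1 ⇒ p=2612, q=127
i=7: a=1 ⇒ p=4607, q=224
→ (4607, 224).  Check: 4607²=21224449, 423·224²=21224448, difference 1.
n=2: (4607,224)∘(4607,224) = (4607·4607+423·224·224, 4607·224+224·4607) = (42448897,2063936)
n=3: (42448897,2063936)∘(4607,224) = (4607·42448897+423·224·2063936, 4607·2063936+224·42448897) = (391124132351,19017106080)
n=4: (391124132351,19017106080)∘(4607,224) = (4607·391124132351+423·224·19017106080, 4607·19017106080+224·391124132351) = (3603817713033217,175223613357184)

4607 224
42448897 2063936
391124132351 19017106080
3603817713033217 175223613357184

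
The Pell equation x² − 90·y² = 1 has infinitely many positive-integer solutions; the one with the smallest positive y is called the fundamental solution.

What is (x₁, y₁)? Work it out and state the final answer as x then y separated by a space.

√90 = [9; 2,18, …], period ℓ=2 (even) → k=1
i=0: a=9 ⇒ p=9, q=1
i=1: a=2 ⇒ p=19, q=2
→ (19, 2).  Check: 19²=361, 90·2²=360, difference 1.

19 2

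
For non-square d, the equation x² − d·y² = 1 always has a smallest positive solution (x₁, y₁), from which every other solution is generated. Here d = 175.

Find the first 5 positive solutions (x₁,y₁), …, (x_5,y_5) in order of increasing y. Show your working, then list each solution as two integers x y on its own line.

2024 153
8193151 619344
33165873224 2507104359
134255446617601 10148757825888
543466014742175624 41082169172090265

d=175: √d = [13; 4,2,1,2,4,26] (ℓ=6, even), read p_5/q_5
step 0: (13, 1)  from 13·(1,0) + (0,1)
step 1: (53, 4)  from 4·(13,1) + (1,0)
step 2: (119, 9)  from 2·(53,4) + (13,1)
step 3: (172, 13)  from 1·(119,9) + (53,4)
step 4: (463, 35)  from 2·(172,13) + (119,9)
step 5: (2024, 153)  from 4·(463,35) + (172,13)
→ (2024, 153).  Check: 2024²=4096576, 175·153²=4096575, difference 1.
(2024+153√175)^2 = 8193151 + 619344√175
(2024+153√175)^3 = 33165873224 + 2507104359√175
(2024+153√175)^4 = 134255446617601 + 10148757825888√175
(2024+153√175)^5 = 543466014742175624 + 41082169172090265√175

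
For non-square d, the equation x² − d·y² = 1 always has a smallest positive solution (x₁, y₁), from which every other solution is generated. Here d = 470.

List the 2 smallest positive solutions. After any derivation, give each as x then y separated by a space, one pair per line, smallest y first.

√470 = [21; 1,2,8,2,1,42, …], period ℓ=6 (even) → k=5
k=0  a_k=21  p_k/q_k = 21/1
k=1  a_k=1  p_k/q_k = 22/1
…
k=3  a_k=8  p_k/q_k = 542/25
k=4  a_k=2  p_k/q_k = 1149/53
k=5  a_k=1  p_k/q_k = 1691/78
(x₁, y₁) = (1691, 78);  1691² − 470·78² = 1 ✓
n=2: (1691,78)∘(1691,78) = (1691·1691+470·78·78, 1691·78+78·1691) = (5718961,263796)

1691 78
5718961 263796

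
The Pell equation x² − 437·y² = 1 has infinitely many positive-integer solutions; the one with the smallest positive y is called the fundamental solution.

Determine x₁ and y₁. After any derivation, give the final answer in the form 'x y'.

[20; 1,9,2,9,1,40] for √437; ℓ=6 ⇒ convergent index 5
a_0=20:  p_0=20·1+0=20,  q_0=20·0+1=1
…
a_2=9:  p_2=9·21+20=209,  q_2=9·1+1=10
a_3=2:  p_3=2·209+21=439,  q_3=2·10+1=21
a_4=9:  p_4=9·439+209=4160,  q_4=9·21+10=199
a_5=1:  p_5=1·4160+439=4599,  q_5=1·199+21=220
(x₁, y₁) = (4599, 220);  4599² − 437·220² = 1 ✓

4599 220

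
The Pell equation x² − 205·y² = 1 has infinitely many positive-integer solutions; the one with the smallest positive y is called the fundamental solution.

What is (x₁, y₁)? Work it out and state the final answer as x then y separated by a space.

39689 2772

[14; 3,6,1,4,1,6,3,28] for √205; ℓ=8 ⇒ convergent index 7
k=0  a_k=14  p_k/q_k = 14/1
k=1  a_k=3  p_k/q_k = 43/3
k=2  a_k=6  p_k/q_k = 272/19
k=3  a_k=1  p_k/q_k = 315/22
…
k=5  a_k=1  p_k/q_k = 1847/129
k=6  a_k=6  p_k/q_k = 12614/881
k=7  a_k=3  p_k/q_k = 39689/2772
fundamental: x₁=39689, y₁=2772  (since 1575216721 − 205·7683984 = 1)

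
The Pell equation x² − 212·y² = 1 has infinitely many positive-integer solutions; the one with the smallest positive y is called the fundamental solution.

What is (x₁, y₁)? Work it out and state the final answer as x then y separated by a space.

√212 = [14; 1,1,3,1,1,…,1,1,28, …], period ℓ=14 (even) → k=13
k=0  a_k=14  p_k/q_k = 14/1
…
k=2  a_k=1  p_k/q_k = 29/2
k=3  a_k=3  p_k/q_k = 102/7
k=4  a_k=1  p_k/q_k = 131/9
k=5  a_k=1  p_k/q_k = 233/16
…
k=7  a_k=6  p_k/q_k = 2417/166
…
k=9  a_k=1  p_k/q_k = 5198/357
k=10  a_k=1  p_k/q_k = 7979/548
…
k=12  a_k=1  p_k/q_k = 37114/2549
k=13  a_k=1  p_k/q_k = 66249/4550
→ (66249, 4550).  Check: 66249²=4388930001, 212·4550²=4388930000, difference 1.

66249 4550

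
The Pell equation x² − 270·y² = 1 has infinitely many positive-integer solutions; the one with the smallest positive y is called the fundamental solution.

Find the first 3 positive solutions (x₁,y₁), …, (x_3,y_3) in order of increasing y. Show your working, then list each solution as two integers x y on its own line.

5291 322
55989361 3407404
592479412811 36057148806

√270 → a₀=16, period (2,3,6,3,2,32); ℓ=6 even so k=5
a_0=16:  p_0=16·1+0=16,  q_0=16·0+1=1
…
a_2=3:  p_2=3·33+16=115,  q_2=3·2+1=7
…
a_4=3:  p_4=3·723+115=2284,  q_4=3·44+7=139
a_5=2:  p_5=2·2284+723=5291,  q_5=2·139+44=322
→ (5291, 322).  Check: 5291²=27994681, 270·322²=27994680, difference 1.
(5291+322√270)^2 = 55989361 + 3407404√270
(5291+322√270)^3 = 592479412811 + 36057148806√270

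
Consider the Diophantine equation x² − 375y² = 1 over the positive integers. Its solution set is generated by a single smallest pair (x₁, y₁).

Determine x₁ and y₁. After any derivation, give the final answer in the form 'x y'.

15124 781

[19; 2,1,2,1,5,1,2,1,2,38] for √375; ℓ=10 ⇒ convergent index 9
step 0: (19, 1)  from 19·(1,0) + (0,1)
step 1: (39, 2)  from 2·(19,1) + (1,0)
step 2: (58, 3)  from 1·(39,2) + (19,1)
…
step 4: (213, 11)  from 1·(155,8) + (58,3)
step 5: (1220, 63)  from 5·(213,11) + (155,8)
…
step 8: (5519, 285)  from 1·(4086,211) + (1433,74)
step 9: (15124, 781)  from 2·(5519,285) + (4086,211)
(x₁, y₁) = (15124, 781);  15124² − 375·781² = 1 ✓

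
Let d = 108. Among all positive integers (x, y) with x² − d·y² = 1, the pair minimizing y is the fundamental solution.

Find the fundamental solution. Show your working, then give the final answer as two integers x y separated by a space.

[10; 2,1,1,4,1,1,2,20] for √108; ℓ=8 ⇒ convergent index 7
step 0: (10, 1)  from 10·(1,0) + (0,1)
step 1: (21, 2)  from 2·(10,1) + (1,0)
step 2: (31, 3)  from 1·(21,2) + (10,1)
step 3: (52, 5)  from 1·(31,3) + (21,2)
step 4: (239, 23)  from 4·(52,5) + (31,3)
step 5: (291, 28)  from 1·(239,23) + (52,5)
step 6: (530, 51)  from 1·(291,28) + (239,23)
step 7: (1351, 130)  from 2·(530,51) + (291,28)
(x₁, y₁) = (1351, 130);  1351² − 108·130² = 1 ✓

1351 130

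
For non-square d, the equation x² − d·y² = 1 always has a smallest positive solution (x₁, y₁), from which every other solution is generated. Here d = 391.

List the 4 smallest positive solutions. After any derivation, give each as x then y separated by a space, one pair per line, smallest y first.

7338680 371133
107712448284799 5447252648880
1580934379957370111960 79951288138564985667
23203943031010998074028940801 1173473838473442730776750240

d=391: √d = [19; 1,3,2,2,1,…,3,1,38] (ℓ=16, even), read p_15/q_15
step 0: (19, 1)  from 19·(1,0) + (0,1)
…
step 2: (79, 4)  from 3·(20,1) + (19,1)
…
step 4: (435, 22)  from 2·(178,9) + (79,4)
step 5: (613, 31)  from 1·(435,22) + (178,9)
step 6: (1048, 53)  from 1·(613,31) + (435,22)
step 7: (2709, 137)  from 2·(1048,53) + (613,31)
step 8: (52519, 2656)  from 19·(2709,137) + (1048,53)
step 9: (107747, 5449)  from 2·(52519,2656) + (2709,137)
…
step 12: (696292, 35213)  from 2·(268013,13554) + (160266,8105)
step 13: (1660597, 83980)  from 2·(696292,35213) + (268013,13554)
step 14: (5678083, 287153)  from 3·(1660597,83980) + (696292,35213)
step 15: (7338680, 371133)  from 1·(5678083,287153) + (1660597,83980)
→ (7338680, 371133).  Check: 7338680²=53856224142400, 391·371133²=53856224142399, difference 1.
(x_2, y_2) = (7338680·7338680 + 391·371133·371133, 7338680·371133 + 371133·7338680) = (107712448284799, 5447252648880)
(x_3, y_3) = (7338680·107712448284799 + 391·371133·5447252648880, 7338680·5447252648880 + 371133·107712448284799) = (1580934379957370111960, 79951288138564985667)
(x_4, y_4) = (7338680·1580934379957370111960 + 391·371133·79951288138564985667, 7338680·79951288138564985667 + 371133·1580934379957370111960) = (23203943031010998074028940801, 1173473838473442730776750240)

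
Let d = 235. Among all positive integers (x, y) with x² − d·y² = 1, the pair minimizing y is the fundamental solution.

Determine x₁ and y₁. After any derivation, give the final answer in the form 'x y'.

d=235: √d = [15; 3,30] (ℓ=2, even), read p_1/q_1
i=0: a=15 ⇒ p=15, q=1
i=1: a=3 ⇒ p=46, q=3
→ (46, 3).  Check: 46²=2116, 235·3²=2115, difference 1.

46 3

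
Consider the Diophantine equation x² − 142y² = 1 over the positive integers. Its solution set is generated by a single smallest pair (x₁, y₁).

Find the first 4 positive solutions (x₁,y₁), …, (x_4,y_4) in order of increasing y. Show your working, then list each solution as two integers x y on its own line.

143 12
40897 3432
11696399 981540
3345129217 280717008

√142 → a₀=11, period (1,10,1,22); ℓ=4 even so k=3
i=0: a=11 ⇒ p=11, q=1
…
i=2: a=10 ⇒ p=131, q=11
i=3: a=1 ⇒ p=143, q=12
(x₁, y₁) = (143, 12);  143² − 142·12² = 1 ✓
k=2:  x_2 = 143·143+142·12·12 = 40897,  y_2 = 143·12+12·143 = 3432
k=3:  x_3 = 143·40897+142·12·3432 = 11696399,  y_3 = 143·3432+12·40897 = 981540
k=4:  x_4 = 143·11696399+142·12·981540 = 3345129217,  y_4 = 143·981540+12·11696399 = 280717008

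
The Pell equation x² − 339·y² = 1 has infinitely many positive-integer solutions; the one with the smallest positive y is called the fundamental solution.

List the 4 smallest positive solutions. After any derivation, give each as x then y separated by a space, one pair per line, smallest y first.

97970 5321
19196241799 1042596740
3761311617998090 204286405230279
736991398411349512801 40027878239778270520

√339 → a₀=18, period (2,2,2,1,17,1,2,2,2,36); ℓ=10 even so k=9
a_0=18:  p_0=18·1+0=18,  q_0=18·0+1=1
a_1=2:  p_1=2·18+1=37,  q_1=2·1+0=2
a_2=2:  p_2=2·37+18=92,  q_2=2·2+1=5
a_3=2:  p_3=2·92+37=221,  q_3=2·5+2=12
a_4=1:  p_4=1·221+92=313,  q_4=1·12+5=17
a_5=17:  p_5=17·313+221=5542,  q_5=17·17+12=301
a_6=1:  p_6=1·5542+313=5855,  q_6=1·301+17=318
a_7=2:  p_7=2·5855+5542=17252,  q_7=2·318+301=937
a_8=2:  p_8=2·17252+5855=40359,  q_8=2·937+318=2192
a_9=2:  p_9=2·40359+17252=97970,  q_9=2·2192+937=5321
→ (97970, 5321).  Check: 97970²=9598120900, 339·5321²=9598120899, difference 1.
n=2: (97970,5321)∘(97970,5321) = (97970·97970+339·5321·5321, 97970·5321+5321·97970) = (19196241799,1042596740)
n=3: (19196241799,1042596740)∘(97970,5321) = (97970·19196241799+339·5321·1042596740, 97970·1042596740+5321·19196241799) = (3761311617998090,204286405230279)
n=4: (3761311617998090,204286405230279)∘(97970,5321) = (97970·3761311617998090+339·5321·204286405230279, 97970·204286405230279+5321·3761311617998090) = (736991398411349512801,40027878239778270520)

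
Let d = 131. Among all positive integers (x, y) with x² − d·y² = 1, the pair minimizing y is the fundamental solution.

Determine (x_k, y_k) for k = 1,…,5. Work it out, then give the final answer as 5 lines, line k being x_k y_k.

[11; 2,4,11,4,2,22] for √131; ℓ=6 ⇒ convergent index 5
a_0=11:  p_0=11·1+0=11,  q_0=11·0+1=1
…
a_4=4:  p_4=4·1156+103=4727,  q_4=4·101+9=413
a_5=2:  p_5=2·4727+1156=10610,  q_5=2·413+101=927
fundamental: x₁=10610, y₁=927  (since 112572100 − 131·859329 = 1)
n=2: (10610,927)∘(10610,927) = (10610·10610+131·927·927, 10610·927+927·10610) = (225144199,19670940)
n=3: (225144199,19670940)∘(10610,927) = (10610·225144199+131·927·19670940, 10610·19670940+927·225144199) = (4777559892170,417417345873)
n=4: (4777559892170,417417345873)∘(10610,927) = (10610·4777559892170+131·927·417417345873, 10610·417417345873+927·4777559892170) = (101379820686703201,8857596059754120)
n=5: (101379820686703201,8857596059754120)∘(10610,927) = (10610·101379820686703201+131·927·8857596059754120, 10610·8857596059754120+927·101379820686703201) = (2151279790194282033050,187958187970565080527)

10610 927
225144199 19670940
4777559892170 417417345873
101379820686703201 8857596059754120
2151279790194282033050 187958187970565080527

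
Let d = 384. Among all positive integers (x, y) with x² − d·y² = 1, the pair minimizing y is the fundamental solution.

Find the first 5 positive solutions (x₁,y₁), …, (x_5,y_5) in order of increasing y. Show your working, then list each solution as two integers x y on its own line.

[19; 1,1,2,9,2,1,1,38] for √384; ℓ=8 ⇒ convergent index 7
a_0=19:  p_0=19·1+0=19,  q_0=19·0+1=1
…
a_3=2:  p_3=2·39+20=98,  q_3=2·2+1=5
a_4=9:  p_4=9·98+39=921,  q_4=9·5+2=47
…
a_6=1:  p_6=1·1940+921=2861,  q_6=1·99+47=146
a_7=1:  p_7=1·2861+1940=4801,  q_7=1·146+99=245
(x₁, y₁) = (4801, 245);  4801² − 384·245² = 1 ✓
(4801+245√384)^2 = 46099201 + 2352490√384
(4801+245√384)^3 = 442644523201 + 22588608735√384
(4801+245√384)^4 = 4250272665676801 + 216895818720980√384
(4801+245√384)^5 = 40811117693184120001 + 2082633628770241225√384

4801 245
46099201 2352490
442644523201 22588608735
4250272665676801 216895818720980
40811117693184120001 2082633628770241225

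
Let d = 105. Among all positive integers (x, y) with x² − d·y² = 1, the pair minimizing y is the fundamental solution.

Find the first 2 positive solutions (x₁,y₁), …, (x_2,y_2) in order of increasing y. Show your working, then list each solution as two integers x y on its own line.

41 4
3361 328

[10; 4,20] for √105; ℓ=2 ⇒ convergent index 1
step 0: (10, 1)  from 10·(1,0) + (0,1)
step 1: (41, 4)  from 4·(10,1) + (1,0)
→ (41, 4).  Check: 41²=1681, 105·4²=1680, difference 1.
(x_2, y_2) = (41·41 + 105·4·4, 41·4 + 4·41) = (3361, 328)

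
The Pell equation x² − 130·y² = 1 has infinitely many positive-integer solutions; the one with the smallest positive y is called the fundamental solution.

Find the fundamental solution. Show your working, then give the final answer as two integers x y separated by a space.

6499 570

√130 → a₀=11, period (2,2,22); ℓ=3 odd so k=5
step 0: (11, 1)  from 11·(1,0) + (0,1)
…
step 4: (2611, 229)  from 2·(1277,112) + (57,5)
step 5: (6499, 570)  from 2·(2611,229) + (1277,112)
(x₁, y₁) = (6499, 570);  6499² − 130·570² = 1 ✓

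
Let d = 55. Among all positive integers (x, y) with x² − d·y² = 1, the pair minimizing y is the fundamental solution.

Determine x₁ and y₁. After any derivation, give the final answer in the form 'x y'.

89 12

d=55: √d = [7; 2,2,2,14] (ℓ=4, even), read p_3/q_3
k=0  a_k=7  p_k/q_k = 7/1
k=1  a_k=2  p_k/q_k = 15/2
k=2  a_k=2  p_k/q_k = 37/5
k=3  a_k=2  p_k/q_k = 89/12
(x₁, y₁) = (89, 12);  89² − 55·12² = 1 ✓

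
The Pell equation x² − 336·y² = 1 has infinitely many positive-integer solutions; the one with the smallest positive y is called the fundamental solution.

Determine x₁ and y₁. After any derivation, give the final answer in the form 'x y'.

55 3

[18; 3,36] for √336; ℓ=2 ⇒ convergent index 1
k=0  a_k=18  p_k/q_k = 18/1
k=1  a_k=3  p_k/q_k = 55/3
fundamental: x₁=55, y₁=3  (since 3025 − 336·9 = 1)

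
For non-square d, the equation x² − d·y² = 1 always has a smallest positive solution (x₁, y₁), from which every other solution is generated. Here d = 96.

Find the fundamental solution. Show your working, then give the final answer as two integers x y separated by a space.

[9; 1,3,1,18] for √96; ℓ=4 ⇒ convergent index 3
a_0=9:  p_0=9·1+0=9,  q_0=9·0+1=1
a_1=1:  p_1=1·9+1=10,  q_1=1·1+0=1
a_2=3:  p_2=3·10+9=39,  q_2=3·1+1=4
a_3=1:  p_3=1·39+10=49,  q_3=1·4+1=5
(x₁, y₁) = (49, 5);  49² − 96·5² = 1 ✓

49 5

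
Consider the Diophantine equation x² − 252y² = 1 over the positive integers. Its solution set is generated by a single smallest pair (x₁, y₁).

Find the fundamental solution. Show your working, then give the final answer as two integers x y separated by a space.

127 8

[15; 1,6,1,30] for √252; ℓ=4 ⇒ convergent index 3
a_0=15:  p_0=15·1+0=15,  q_0=15·0+1=1
a_1=1:  p_1=1·15+1=16,  q_1=1·1+0=1
a_2=6:  p_2=6·16+15=111,  q_2=6·1+1=7
a_3=1:  p_3=1·111+16=127,  q_3=1·7+1=8
(x₁, y₁) = (127, 8);  127² − 252·8² = 1 ✓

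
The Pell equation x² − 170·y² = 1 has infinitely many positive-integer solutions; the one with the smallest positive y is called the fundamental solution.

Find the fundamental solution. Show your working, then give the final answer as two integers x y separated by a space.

339 26

d=170: √d = [13; 26] (ℓ=1, odd), read p_1/q_1
k=0  a_k=13  p_k/q_k = 13/1
k=1  a_k=26  p_k/q_k = 339/26
(x₁, y₁) = (339, 26);  339² − 170·26² = 1 ✓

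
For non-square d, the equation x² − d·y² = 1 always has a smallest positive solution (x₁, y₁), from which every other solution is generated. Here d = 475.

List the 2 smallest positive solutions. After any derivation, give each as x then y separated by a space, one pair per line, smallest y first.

57799 2652
6681448801 306565896

d=475: √d = [21; 1,3,1,6,2,6,1,3,1,42] (ℓ=10, even), read p_9/q_9
k=0  a_k=21  p_k/q_k = 21/1
k=1  a_k=1  p_k/q_k = 22/1
k=2  a_k=3  p_k/q_k = 87/4
k=3  a_k=1  p_k/q_k = 109/5
k=4  a_k=6  p_k/q_k = 741/34
k=5  a_k=2  p_k/q_k = 1591/73
k=6  a_k=6  p_k/q_k = 10287/472
k=7  a_k=1  p_k/q_k = 11878/545
k=8  a_k=3  p_k/q_k = 45921/2107
k=9  a_k=1  p_k/q_k = 57799/2652
(x₁, y₁) = (57799, 2652);  57799² − 475·2652² = 1 ✓
n=2: (57799,2652)∘(57799,2652) = (57799·57799+475·2652·2652, 57799·2652+2652·57799) = (6681448801,306565896)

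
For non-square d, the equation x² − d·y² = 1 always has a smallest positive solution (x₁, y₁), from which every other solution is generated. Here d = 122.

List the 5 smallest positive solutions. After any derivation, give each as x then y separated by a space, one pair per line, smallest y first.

243 22
118097 10692
57394899 5196290
27893802817 2525386248
13556330774163 1227332520238

d=122: √d = [11; 22] (ℓ=1, odd), read p_1/q_1
k=0  a_k=11  p_k/q_k = 11/1
k=1  a_k=22  p_k/q_k = 243/22
→ (243, 22).  Check: 243²=59049, 122·22²=59048, difference 1.
n=2: (243,22)∘(243,22) = (243·243+122·22·22, 243·22+22·243) = (118097,10692)
n=3: (118097,10692)∘(243,22) = (243·118097+122·22·10692, 243·10692+22·118097) = (57394899,5196290)
n=4: (57394899,5196290)∘(243,22) = (243·57394899+122·22·5196290, 243·5196290+22·57394899) = (27893802817,2525386248)
n=5: (27893802817,2525386248)∘(243,22) = (243·27893802817+122·22·2525386248, 243·2525386248+22·27893802817) = (13556330774163,1227332520238)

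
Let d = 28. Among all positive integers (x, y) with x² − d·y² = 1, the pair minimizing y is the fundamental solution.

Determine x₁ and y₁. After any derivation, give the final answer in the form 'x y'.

127 24

d=28: √d = [5; 3,2,3,10] (ℓ=4, even), read p_3/q_3
k=0  a_k=5  p_k/q_k = 5/1
…
k=2  a_k=2  p_k/q_k = 37/7
k=3  a_k=3  p_k/q_k = 127/24
(x₁, y₁) = (127, 24);  127² − 28·24² = 1 ✓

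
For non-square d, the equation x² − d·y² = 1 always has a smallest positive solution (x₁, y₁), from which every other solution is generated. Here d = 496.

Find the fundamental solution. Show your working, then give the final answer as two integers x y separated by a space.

d=496: √d = [22; 3,1,2,4,1,…,1,3,44] (ℓ=16, even), read p_15/q_15
step 0: (22, 1)  from 22·(1,0) + (0,1)
step 1: (67, 3)  from 3·(22,1) + (1,0)
step 2: (89, 4)  from 1·(67,3) + (22,1)
…
step 4: (1069, 48)  from 4·(245,11) + (89,4)
step 5: (1314, 59)  from 1·(1069,48) + (245,11)
step 6: (2383, 107)  from 1·(1314,59) + (1069,48)
step 7: (6080, 273)  from 2·(2383,107) + (1314,59)
step 8: (14543, 653)  from 2·(6080,273) + (2383,107)
step 9: (35166, 1579)  from 2·(14543,653) + (6080,273)
step 10: (49709, 2232)  from 1·(35166,1579) + (14543,653)
step 11: (84875, 3811)  from 1·(49709,2232) + (35166,1579)
step 12: (389209, 17476)  from 4·(84875,3811) + (49709,2232)
…
step 14: (1252502, 56239)  from 1·(863293,38763) + (389209,17476)
step 15: (4620799, 207480)  from 3·(1252502,56239) + (863293,38763)
fundamental: x₁=4620799, y₁=207480  (since 21351783398401 − 496·43047950400 = 1)

4620799 207480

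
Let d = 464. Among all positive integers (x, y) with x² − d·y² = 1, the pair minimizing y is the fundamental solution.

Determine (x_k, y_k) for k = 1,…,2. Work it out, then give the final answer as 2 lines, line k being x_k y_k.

9801 455
192119201 8918910

[21; 1,1,5,1,1,1,5,1,1,42] for √464; ℓ=10 ⇒ convergent index 9
k=0  a_k=21  p_k/q_k = 21/1
k=1  a_k=1  p_k/q_k = 22/1
k=2  a_k=1  p_k/q_k = 43/2
…
k=4  a_k=1  p_k/q_k = 280/13
k=5  a_k=1  p_k/q_k = 517/24
k=6  a_k=1  p_k/q_k = 797/37
…
k=8  a_k=1  p_k/q_k = 5299/246
k=9  a_k=1  p_k/q_k = 9801/455
→ (9801, 455).  Check: 9801²=96059601, 464·455²=96059600, difference 1.
(9801+455√464)^2 = 192119201 + 8918910√464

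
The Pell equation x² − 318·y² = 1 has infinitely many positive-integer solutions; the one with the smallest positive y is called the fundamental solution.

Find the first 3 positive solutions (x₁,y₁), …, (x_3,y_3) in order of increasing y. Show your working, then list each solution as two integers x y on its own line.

d=318: √d = [17; 1,4,1,34] (ℓ=4, even), read p_3/q_3
i=0: a=17 ⇒ p=17, q=1
…
i=2: a=4 ⇒ p=89, q=5
i=3: a=1 ⇒ p=107, q=6
fundamental: x₁=107, y₁=6  (since 11449 − 318·36 = 1)
k=2:  x_2 = 107·107+318·6·6 = 22897,  y_2 = 107·6+6·107 = 1284
k=3:  x_3 = 107·22897+318·6·1284 = 4899851,  y_3 = 107·1284+6·22897 = 274770

107 6
22897 1284
4899851 274770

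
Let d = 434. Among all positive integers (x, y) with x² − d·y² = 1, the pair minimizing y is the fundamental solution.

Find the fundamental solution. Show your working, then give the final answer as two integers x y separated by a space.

d=434: √d = [20; 1,4,1,40] (ℓ=4, even), read p_3/q_3
i=0: a=20 ⇒ p=20, q=1
i=1: a=1 ⇒ p=21, q=1
i=2: a=4 ⇒ p=104, q=5
i=3: a=1 ⇒ p=125, q=6
fundamental: x₁=125, y₁=6  (since 15625 − 434·36 = 1)

125 6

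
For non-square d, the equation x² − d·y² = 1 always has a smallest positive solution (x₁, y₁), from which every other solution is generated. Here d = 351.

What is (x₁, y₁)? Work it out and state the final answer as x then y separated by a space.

d=351: √d = [18; 1,2,1,3,2,2,2,3,1,2,1,36] (ℓ=12, even), read p_11/q_11
k=0  a_k=18  p_k/q_k = 18/1
k=1  a_k=1  p_k/q_k = 19/1
…
k=5  a_k=2  p_k/q_k = 637/34
…
k=10  a_k=2  p_k/q_k = 45882/2449
k=11  a_k=1  p_k/q_k = 62425/3332
→ (62425, 3332).  Check: 62425²=3896880625, 351·3332²=3896880624, difference 1.

62425 3332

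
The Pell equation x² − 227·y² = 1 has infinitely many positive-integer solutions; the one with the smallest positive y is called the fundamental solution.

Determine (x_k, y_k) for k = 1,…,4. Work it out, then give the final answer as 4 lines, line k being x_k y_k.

√227 → a₀=15, period (15,30); ℓ=2 even so k=1
i=0: a=15 ⇒ p=15, q=1
i=1: a=15 ⇒ p=226, q=15
(x₁, y₁) = (226, 15);  226² − 227·15² = 1 ✓
(x_2, y_2) = (226·226 + 227·15·15, 226·15 + 15·226) = (102151, 6780)
(x_3, y_3) = (226·102151 + 227·15·6780, 226·6780 + 15·102151) = (46172026, 3064545)
(x_4, y_4) = (226·46172026 + 227·15·3064545, 226·3064545 + 15·46172026) = (20869653601, 1385167560)

226 15
102151 6780
46172026 3064545
20869653601 1385167560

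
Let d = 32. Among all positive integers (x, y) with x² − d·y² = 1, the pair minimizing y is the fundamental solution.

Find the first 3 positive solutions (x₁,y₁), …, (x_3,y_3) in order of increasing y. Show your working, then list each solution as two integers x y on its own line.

d=32: √d = [5; 1,1,1,10] (ℓ=4, even), read p_3/q_3
k=0  a_k=5  p_k/q_k = 5/1
k=1  a_k=1  p_k/q_k = 6/1
k=2  a_k=1  p_k/q_k = 11/2
k=3  a_k=1  p_k/q_k = 17/3
(x₁, y₁) = (17, 3);  17² − 32·3² = 1 ✓
(x_2, y_2) = (17·17 + 32·3·3, 17·3 + 3·17) = (577, 102)
(x_3, y_3) = (17·577 + 32·3·102, 17·102 + 3·577) = (19601, 3465)

17 3
577 102
19601 3465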